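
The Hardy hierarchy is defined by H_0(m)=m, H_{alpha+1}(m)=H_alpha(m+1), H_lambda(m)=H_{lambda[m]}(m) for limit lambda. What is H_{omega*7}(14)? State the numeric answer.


H_{omega*7}(14):
For the Hardy hierarchy, H_{omega*k}(n) = 2^k * n.
2^7 = 128.
128 * 14 = 1792

1792


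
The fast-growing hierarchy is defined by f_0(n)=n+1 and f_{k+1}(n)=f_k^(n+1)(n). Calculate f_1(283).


f_1(283) = f_0^284(283)
f_0 adds 1 each time, applied 284 times.
f_1(283) = 283 + 284 = 567

567


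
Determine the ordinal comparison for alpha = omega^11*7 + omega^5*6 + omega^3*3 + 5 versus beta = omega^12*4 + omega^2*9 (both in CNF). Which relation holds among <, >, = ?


Compare term by term from highest exponent:
alpha = omega^11*7 + omega^5*6 + omega^3*3 + 5
beta = omega^12*4 + omega^2*9
Term 1: alpha has omega^11*7, beta has omega^12*4
Term 2: alpha has omega^5*6, beta has omega^2*9
Term 3: alpha has omega^3*3, beta has omega^0*0
Term 4: alpha has omega^0*5, beta has omega^0*0
Result: alpha < beta

alpha < beta


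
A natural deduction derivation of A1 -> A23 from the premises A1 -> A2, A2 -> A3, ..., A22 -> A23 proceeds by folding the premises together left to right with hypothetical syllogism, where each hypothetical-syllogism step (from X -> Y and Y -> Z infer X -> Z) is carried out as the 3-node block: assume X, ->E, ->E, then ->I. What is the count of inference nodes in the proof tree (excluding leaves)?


There are 22 premises in the chain. The first HS step combines premises 1 and 2; each further premise needs one more HS step.
So 22 premises require 22 - 1 = 21 hypothetical-syllogism steps.
Each HS step uses 3 inference nodes (->E, ->E, ->I).
21 * 3 = 63 total inference nodes.

63


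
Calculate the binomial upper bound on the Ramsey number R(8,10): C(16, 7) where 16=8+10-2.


R(8,10) <= C(8+10-2, 8-1) = C(16, 7)
C(16, 7) = 16! / (7! * 9!)
= 11440

11440


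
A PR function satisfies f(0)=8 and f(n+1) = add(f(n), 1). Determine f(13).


f(0) = 8
f(1) = add(f(0), 1) = add(8, 1) = 9
f(2) = add(f(1), 1) = add(9, 1) = 10
f(3) = add(f(2), 1) = add(10, 1) = 11
f(4) = add(f(3), 1) = add(11, 1) = 12
f(5) = add(f(4), 1) = add(12, 1) = 13
f(6) = add(f(5), 1) = add(13, 1) = 14
f(7) = add(f(6), 1) = add(14, 1) = 15
f(8) = add(f(7), 1) = add(15, 1) = 16
f(9) = add(f(8), 1) = add(16, 1) = 17
f(10) = add(f(9), 1) = add(17, 1) = 18
f(11) = add(f(10), 1) = add(18, 1) = 19
f(12) = add(f(11), 1) = add(19, 1) = 20
f(13) = add(f(12), 1) = add(20, 1) = 21


21


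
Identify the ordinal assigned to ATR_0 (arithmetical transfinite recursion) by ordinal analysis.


The proof-theoretic ordinal of ATR_0 (arithmetical transfinite recursion) is a standard result in ordinal analysis.
This ordinal is the supremum of order types of primitive recursive well-orderings
that the theory can prove to be well-ordered.
For ATR_0 (arithmetical transfinite recursion), the proof-theoretic ordinal is Gamma_0.

Gamma_0


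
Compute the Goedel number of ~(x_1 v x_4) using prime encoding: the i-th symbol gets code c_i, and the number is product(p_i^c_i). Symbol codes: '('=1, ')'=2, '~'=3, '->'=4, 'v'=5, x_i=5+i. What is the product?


Formula: ~(x_1 v x_4)
Symbol codes: [3, 1, 6, 5, 9, 2]
Primes: [2, 3, 5, 7, 11, 13]
p_1^3 = 2^3 = 8
p_2^1 = 3^1 = 3
p_3^6 = 5^6 = 15625
p_4^5 = 7^5 = 16807
p_5^9 = 11^9 = 2357947691
p_6^2 = 13^2 = 169
Product = 2511552951152119875000

2511552951152119875000


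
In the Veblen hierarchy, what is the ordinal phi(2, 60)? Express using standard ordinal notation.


phi(2, 60):
phi(2, beta) = zeta_beta (the beta-th zeta number, fixed point of epsilon).
phi(2, 60) = zeta_60

zeta_60


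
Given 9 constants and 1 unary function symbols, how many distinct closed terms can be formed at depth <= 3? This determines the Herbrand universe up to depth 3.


Herbrand terms by depth:
Depth 0: 9 constants
Depth 1: 9 new terms (running total: 18)
Depth 2: 9 new terms (running total: 27)
Depth 3: 9 new terms (running total: 36)
Total distinct ground terms = 36

36


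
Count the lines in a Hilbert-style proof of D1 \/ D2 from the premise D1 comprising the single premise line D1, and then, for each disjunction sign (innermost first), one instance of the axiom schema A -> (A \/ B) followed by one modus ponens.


Building the left-nested 2-ary disjunction from D1:
- 1 premise line (D1)
- 2 disjuncts means 1 disjunction sign; each needs 1 axiom instance + 1 MP = 2 lines: 2 * 1 = 2
Total = 1 + 2 = 3 lines.

3


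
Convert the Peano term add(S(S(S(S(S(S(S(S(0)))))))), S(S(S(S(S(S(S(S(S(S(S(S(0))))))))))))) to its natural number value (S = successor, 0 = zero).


add(S^8(0), S^12(0)):
S^8(0) = 8
S^12(0) = 12
8 + 12 = 20

20


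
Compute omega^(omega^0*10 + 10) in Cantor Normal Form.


omega^(omega^0*10 + 10):
omega^0 = 1, so the exponent is 10 + 10 = 20 (finite ordinal addition).
Result = omega^20, already a single CNF term.

omega^20


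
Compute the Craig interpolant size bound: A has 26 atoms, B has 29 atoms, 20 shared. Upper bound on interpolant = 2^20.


Shared atoms = 20
Craig interpolant size bound = 2^20
= 1048576

1048576


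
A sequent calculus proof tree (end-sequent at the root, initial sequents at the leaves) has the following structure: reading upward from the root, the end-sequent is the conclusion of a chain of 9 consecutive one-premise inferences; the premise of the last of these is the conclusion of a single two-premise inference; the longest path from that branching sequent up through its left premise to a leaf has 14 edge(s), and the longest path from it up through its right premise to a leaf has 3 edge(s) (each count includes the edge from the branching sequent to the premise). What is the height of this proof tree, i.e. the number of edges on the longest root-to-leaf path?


Longest path through the left premise: 14 edges (measured from the branching sequent)
Longest path through the right premise: 3 edges
Height of the subtree rooted at the branching sequent: max(14, 3) = 14
The branching sequent sits 9 edges above the root (the chain of one-premise inferences), so height = 14 + 9 = 23

23


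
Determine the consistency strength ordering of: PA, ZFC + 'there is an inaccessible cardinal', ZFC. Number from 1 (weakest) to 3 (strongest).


Ordering by consistency strength:
1. PA
2. ZFC
3. ZFC + 'there is an inaccessible cardinal'


PA=1, ZFC + 'there is an inaccessible cardinal'=3, ZFC=2


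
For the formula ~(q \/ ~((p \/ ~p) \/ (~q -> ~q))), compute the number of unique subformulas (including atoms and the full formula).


Formula: ~(q \/ ~((p \/ ~p) \/ (~q -> ~q)))
Subformulas found:
  1. q
  2. p
  3. ~p
  4. ~q
  5. (p \/ ~p)
  6. (~q -> ~q)
  7. ((p \/ ~p) \/ (~q -> ~q))
  8. ~((p \/ ~p) \/ (~q -> ~q))
  9. (q \/ ~((p \/ ~p) \/ (~q -> ~q)))
  10. ~(q \/ ~((p \/ ~p) \/ (~q -> ~q)))
Total distinct subformulas = 10

10


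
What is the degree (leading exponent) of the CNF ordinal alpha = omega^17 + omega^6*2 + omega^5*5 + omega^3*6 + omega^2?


CNF: omega^17 + omega^6*2 + omega^5*5 + omega^3*6 + omega^2
The leading term is omega^17, which has exponent 17.

17


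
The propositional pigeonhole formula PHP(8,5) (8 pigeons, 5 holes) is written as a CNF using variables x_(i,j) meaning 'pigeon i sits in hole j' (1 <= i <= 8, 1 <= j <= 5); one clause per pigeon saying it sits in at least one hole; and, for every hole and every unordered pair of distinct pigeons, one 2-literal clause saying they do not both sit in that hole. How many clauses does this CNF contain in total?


PHP(8,5): 8 pigeons, 5 holes, 8*5 = 40 variables.
- pigeon clauses: one per pigeon -> 8 clauses
- hole clauses: 5 holes * C(8,2) = 5 * 28 -> 140 clauses
Total clauses = 8 + 140 = 148

148


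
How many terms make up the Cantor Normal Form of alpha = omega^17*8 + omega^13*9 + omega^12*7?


CNF: omega^17*8 + omega^13*9 + omega^12*7
Count the summands separated by '+':
  term 1: omega^17*8
  term 2: omega^13*9
  term 3: omega^12*7
Total terms = 3

3


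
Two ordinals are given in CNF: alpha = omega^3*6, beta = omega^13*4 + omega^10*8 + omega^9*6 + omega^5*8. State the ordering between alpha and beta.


Compare term by term from highest exponent:
alpha = omega^3*6
beta = omega^13*4 + omega^10*8 + omega^9*6 + omega^5*8
Term 1: alpha has omega^3*6, beta has omega^13*4
Term 2: alpha has omega^0*0, beta has omega^10*8
Term 3: alpha has omega^0*0, beta has omega^9*6
Term 4: alpha has omega^0*0, beta has omega^5*8
Result: alpha < beta

alpha < beta


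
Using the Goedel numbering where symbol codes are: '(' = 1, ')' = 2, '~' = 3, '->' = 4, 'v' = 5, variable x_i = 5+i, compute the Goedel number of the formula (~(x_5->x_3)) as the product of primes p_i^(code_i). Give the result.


Formula: (~(x_5->x_3))
Symbol codes: [1, 3, 1, 10, 4, 8, 2, 2]
Primes: [2, 3, 5, 7, 11, 13, 17, 19]
p_1^1 = 2^1 = 2
p_2^3 = 3^3 = 27
p_3^1 = 5^1 = 5
p_4^10 = 7^10 = 282475249
p_5^4 = 11^4 = 14641
p_6^8 = 13^8 = 815730721
p_7^2 = 17^2 = 289
p_8^2 = 19^2 = 361
Product = 95031321384244651378198095870

95031321384244651378198095870


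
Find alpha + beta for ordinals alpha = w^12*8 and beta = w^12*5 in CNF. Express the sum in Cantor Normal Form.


Ordinal addition w^12*8 + w^12*5:
Both terms have the same exponent 12.
w^e*c + w^e*d = w^e*(c+d).
Result = w^12*(8+5) = w^12*13

w^12*13


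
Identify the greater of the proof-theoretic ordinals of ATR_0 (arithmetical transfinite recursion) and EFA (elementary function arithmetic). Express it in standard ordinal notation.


Proof-theoretic ordinal of ATR_0 (arithmetical transfinite recursion): Gamma_0
Proof-theoretic ordinal of EFA (elementary function arithmetic): omega^3
Comparing: omega^3 < Gamma_0.
The larger ordinal is Gamma_0 (from ATR_0 (arithmetical transfinite recursion)).

Gamma_0


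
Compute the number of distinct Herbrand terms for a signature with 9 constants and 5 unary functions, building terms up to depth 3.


Herbrand terms by depth:
Depth 0: 9 constants
Depth 1: 45 new terms (running total: 54)
Depth 2: 225 new terms (running total: 279)
Depth 3: 1125 new terms (running total: 1404)
Total distinct ground terms = 1404

1404


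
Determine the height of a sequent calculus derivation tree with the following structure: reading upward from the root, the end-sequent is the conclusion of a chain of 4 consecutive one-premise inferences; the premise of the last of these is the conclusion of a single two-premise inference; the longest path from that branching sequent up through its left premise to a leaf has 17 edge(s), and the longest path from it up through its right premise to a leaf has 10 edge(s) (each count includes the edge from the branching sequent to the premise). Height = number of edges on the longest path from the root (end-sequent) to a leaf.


Longest path through the left premise: 17 edges (measured from the branching sequent)
Longest path through the right premise: 10 edges
Height of the subtree rooted at the branching sequent: max(17, 10) = 17
The branching sequent sits 4 edges above the root (the chain of one-premise inferences), so height = 17 + 4 = 21

21


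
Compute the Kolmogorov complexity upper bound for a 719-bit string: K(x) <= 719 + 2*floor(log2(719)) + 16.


floor(log2(719)) = 9
2 * 9 = 18
K(x) <= 719 + 18 + 16 = 753

753


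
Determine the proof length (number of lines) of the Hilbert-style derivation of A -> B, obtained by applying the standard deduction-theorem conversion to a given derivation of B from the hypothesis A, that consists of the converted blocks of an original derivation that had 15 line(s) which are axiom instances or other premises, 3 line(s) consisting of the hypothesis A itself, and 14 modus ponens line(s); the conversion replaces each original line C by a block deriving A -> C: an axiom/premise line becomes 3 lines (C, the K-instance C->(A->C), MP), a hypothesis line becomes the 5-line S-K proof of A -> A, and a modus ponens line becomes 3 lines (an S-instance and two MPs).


Deduction-theorem conversion, block by block:
- 15 axiom/premise lines -> 3 lines each = 45
- 3 hypothesis lines -> 5 lines each (identity proof A->A) = 15
- 14 MP lines -> 3 lines each (S-instance, MP, MP) = 42
Total = 45 + 15 + 42 = 102 lines.

102


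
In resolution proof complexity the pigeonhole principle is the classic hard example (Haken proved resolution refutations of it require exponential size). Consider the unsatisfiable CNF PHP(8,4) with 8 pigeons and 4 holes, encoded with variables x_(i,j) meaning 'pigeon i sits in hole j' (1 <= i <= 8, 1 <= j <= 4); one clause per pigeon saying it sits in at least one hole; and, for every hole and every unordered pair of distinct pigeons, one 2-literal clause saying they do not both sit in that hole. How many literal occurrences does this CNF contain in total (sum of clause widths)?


PHP(8,4): 8 pigeons, 4 holes, 8*4 = 32 variables.
- pigeon clauses: one per pigeon -> 8 clauses of width 4 -> 32 literals
- hole clauses: 4 holes * C(8,2) = 4 * 28 -> 112 clauses of width 2 -> 224 literals
Total literal occurrences = 32 + 224 = 256

256


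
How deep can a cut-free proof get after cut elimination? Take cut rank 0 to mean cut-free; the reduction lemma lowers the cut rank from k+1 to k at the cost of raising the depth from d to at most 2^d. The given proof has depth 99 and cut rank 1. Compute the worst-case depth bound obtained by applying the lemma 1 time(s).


Each rank reduction sends depth d to at most 2^d; cut rank r needs r reductions.
2_0(99) = 99
2_1(99) = 2^99 = 633825300114114700748351602688
Cut-free depth bound = 633825300114114700748351602688

633825300114114700748351602688


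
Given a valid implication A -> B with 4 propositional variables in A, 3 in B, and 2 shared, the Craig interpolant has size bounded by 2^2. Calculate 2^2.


Shared atoms = 2
Craig interpolant size bound = 2^2
= 4

4


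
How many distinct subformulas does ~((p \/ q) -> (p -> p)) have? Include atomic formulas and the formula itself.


Formula: ~((p \/ q) -> (p -> p))
Subformulas found:
  1. q
  2. p
  3. (p \/ q)
  4. (p -> p)
  5. ((p \/ q) -> (p -> p))
  6. ~((p \/ q) -> (p -> p))
Total distinct subformulas = 6

6


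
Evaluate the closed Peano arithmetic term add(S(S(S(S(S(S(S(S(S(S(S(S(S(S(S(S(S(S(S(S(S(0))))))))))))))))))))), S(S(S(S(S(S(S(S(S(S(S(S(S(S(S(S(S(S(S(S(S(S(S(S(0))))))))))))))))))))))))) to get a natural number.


add(S^21(0), S^24(0)):
S^21(0) = 21
S^24(0) = 24
21 + 24 = 45

45


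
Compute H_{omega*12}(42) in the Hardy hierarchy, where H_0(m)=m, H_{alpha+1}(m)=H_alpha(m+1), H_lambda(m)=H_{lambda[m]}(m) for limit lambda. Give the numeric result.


H_{omega*12}(42):
For the Hardy hierarchy, H_{omega*k}(n) = 2^k * n.
2^12 = 4096.
4096 * 42 = 172032

172032


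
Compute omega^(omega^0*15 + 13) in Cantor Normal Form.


omega^(omega^0*15 + 13):
omega^0 = 1, so the exponent is 15 + 13 = 28 (finite ordinal addition).
Result = omega^28, already a single CNF term.

omega^28


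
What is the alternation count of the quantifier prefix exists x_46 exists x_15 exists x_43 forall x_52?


Walk the prefix and count type changes:
  position 1: exists -> exists
  position 2: exists -> exists
  position 3: exists -> forall <-- alternation
Total alternations = 1

1


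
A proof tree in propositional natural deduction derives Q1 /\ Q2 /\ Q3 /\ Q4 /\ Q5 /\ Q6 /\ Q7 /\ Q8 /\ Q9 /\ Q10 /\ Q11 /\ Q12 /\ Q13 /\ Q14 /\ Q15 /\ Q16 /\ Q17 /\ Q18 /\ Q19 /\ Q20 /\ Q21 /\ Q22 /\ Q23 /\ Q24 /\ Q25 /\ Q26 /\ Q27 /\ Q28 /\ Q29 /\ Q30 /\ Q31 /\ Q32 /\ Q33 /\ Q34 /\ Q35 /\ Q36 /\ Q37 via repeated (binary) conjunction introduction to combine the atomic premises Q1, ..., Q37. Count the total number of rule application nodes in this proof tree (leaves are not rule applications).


The target conjunction has 37 conjuncts, i.e. 36 binary /\ connectives.
Each conjunction-intro joins two pieces, so 37 atoms require 37-1 = 36 applications.
Total inference nodes = 36

36


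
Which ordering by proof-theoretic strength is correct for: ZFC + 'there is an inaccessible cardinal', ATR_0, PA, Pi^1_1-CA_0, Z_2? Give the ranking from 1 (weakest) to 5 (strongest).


Ordering by consistency strength:
1. PA
2. ATR_0
3. Pi^1_1-CA_0
4. Z_2
5. ZFC + 'there is an inaccessible cardinal'


ZFC + 'there is an inaccessible cardinal'=5, ATR_0=2, PA=1, Pi^1_1-CA_0=3, Z_2=4


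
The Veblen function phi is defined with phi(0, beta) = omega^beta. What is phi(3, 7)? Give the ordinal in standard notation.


phi(3, 7):
phi(3, beta) = eta_beta (the beta-th eta number, fixed point of zeta).
phi(3, 7) = eta_7

eta_7


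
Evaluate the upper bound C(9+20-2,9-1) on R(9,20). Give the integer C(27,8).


R(9,20) <= C(9+20-2, 9-1) = C(27, 8)
C(27, 8) = 27! / (8! * 19!)
= 2220075

2220075


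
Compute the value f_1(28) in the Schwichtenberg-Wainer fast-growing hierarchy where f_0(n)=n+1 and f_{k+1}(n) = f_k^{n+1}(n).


f_1(28) = f_0^29(28)
f_0 adds 1 each time, applied 29 times.
f_1(28) = 28 + 29 = 57

57


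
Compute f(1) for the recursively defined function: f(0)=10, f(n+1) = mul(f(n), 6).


f(0) = 10
f(1) = mul(f(0), 6) = mul(10, 6) = 60


60


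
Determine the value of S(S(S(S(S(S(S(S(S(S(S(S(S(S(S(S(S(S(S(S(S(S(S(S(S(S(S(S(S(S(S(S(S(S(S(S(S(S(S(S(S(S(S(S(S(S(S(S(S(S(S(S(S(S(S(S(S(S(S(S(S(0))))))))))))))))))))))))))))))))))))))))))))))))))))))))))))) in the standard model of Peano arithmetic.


Counting successors applied to 0:
61 applications of S to 0 = 61

61


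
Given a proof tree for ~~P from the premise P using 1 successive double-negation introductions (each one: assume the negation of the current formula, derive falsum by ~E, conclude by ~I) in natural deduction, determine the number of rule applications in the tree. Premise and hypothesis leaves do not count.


Each double-negation introduction (from C infer ~~C) uses 2 inference nodes: one ~E (C and ~C give falsum) and one ~I (discharge ~C).
1 double negations = 1 * 2 = 2 inference nodes.

2


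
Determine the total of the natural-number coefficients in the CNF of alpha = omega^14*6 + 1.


CNF: omega^14*6 + 1
Coefficients: 6 + 1 = 7

7


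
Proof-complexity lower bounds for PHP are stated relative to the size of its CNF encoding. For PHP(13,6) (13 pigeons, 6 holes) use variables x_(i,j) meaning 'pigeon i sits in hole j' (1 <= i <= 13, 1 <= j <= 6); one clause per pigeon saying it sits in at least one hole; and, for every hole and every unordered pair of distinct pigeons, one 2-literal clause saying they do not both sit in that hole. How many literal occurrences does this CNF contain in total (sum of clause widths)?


PHP(13,6): 13 pigeons, 6 holes, 13*6 = 78 variables.
- pigeon clauses: one per pigeon -> 13 clauses of width 6 -> 78 literals
- hole clauses: 6 holes * C(13,2) = 6 * 78 -> 468 clauses of width 2 -> 936 literals
Total literal occurrences = 78 + 936 = 1014

1014


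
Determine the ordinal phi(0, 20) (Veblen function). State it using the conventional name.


phi(0, 20):
phi(0, beta) = omega^beta by definition.
phi(0, 20) = omega^20

omega^20


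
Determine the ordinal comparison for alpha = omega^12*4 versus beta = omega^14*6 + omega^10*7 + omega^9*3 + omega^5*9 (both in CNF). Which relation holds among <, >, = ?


Compare term by term from highest exponent:
alpha = omega^12*4
beta = omega^14*6 + omega^10*7 + omega^9*3 + omega^5*9
Term 1: alpha has omega^12*4, beta has omega^14*6
Term 2: alpha has omega^0*0, beta has omega^10*7
Term 3: alpha has omega^0*0, beta has omega^9*3
Term 4: alpha has omega^0*0, beta has omega^5*9
Result: alpha < beta

alpha < beta


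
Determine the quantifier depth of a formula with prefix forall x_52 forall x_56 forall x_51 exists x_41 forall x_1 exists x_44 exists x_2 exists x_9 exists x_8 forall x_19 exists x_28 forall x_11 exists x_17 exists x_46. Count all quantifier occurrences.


Quantifier prefix has 14 quantifier symbols.
Quantifier depth = 14

14


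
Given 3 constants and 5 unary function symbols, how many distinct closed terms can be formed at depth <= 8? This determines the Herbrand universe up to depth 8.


Herbrand terms by depth:
Depth 0: 3 constants
Depth 1: 15 new terms (running total: 18)
Depth 2: 75 new terms (running total: 93)
Depth 3: 375 new terms (running total: 468)
Depth 4: 1875 new terms (running total: 2343)
Depth 5: 9375 new terms (running total: 11718)
Depth 6: 46875 new terms (running total: 58593)
Depth 7: 234375 new terms (running total: 292968)
Depth 8: 1171875 new terms (running total: 1464843)
Total distinct ground terms = 1464843

1464843


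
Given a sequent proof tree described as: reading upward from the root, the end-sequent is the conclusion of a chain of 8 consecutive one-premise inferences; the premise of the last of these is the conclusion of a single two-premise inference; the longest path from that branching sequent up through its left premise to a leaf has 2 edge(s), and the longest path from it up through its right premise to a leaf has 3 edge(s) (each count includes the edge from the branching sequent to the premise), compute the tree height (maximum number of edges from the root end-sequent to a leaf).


Longest path through the left premise: 2 edges (measured from the branching sequent)
Longest path through the right premise: 3 edges
Height of the subtree rooted at the branching sequent: max(2, 3) = 3
The branching sequent sits 8 edges above the root (the chain of one-premise inferences), so height = 3 + 8 = 11

11


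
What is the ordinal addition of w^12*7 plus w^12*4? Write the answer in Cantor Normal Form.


Ordinal addition w^12*7 + w^12*4:
Both terms have the same exponent 12.
w^e*c + w^e*d = w^e*(c+d).
Result = w^12*(7+4) = w^12*11

w^12*11


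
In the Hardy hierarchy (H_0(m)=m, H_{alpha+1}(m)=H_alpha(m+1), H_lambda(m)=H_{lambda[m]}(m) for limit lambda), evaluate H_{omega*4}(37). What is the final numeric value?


H_{omega*4}(37):
For the Hardy hierarchy, H_{omega*k}(n) = 2^k * n.
2^4 = 16.
16 * 37 = 592

592


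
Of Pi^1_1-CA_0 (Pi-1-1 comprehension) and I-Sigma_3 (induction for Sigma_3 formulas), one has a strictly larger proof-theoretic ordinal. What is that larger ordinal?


Proof-theoretic ordinal of Pi^1_1-CA_0 (Pi-1-1 comprehension): psi_0(Omega_omega)
Proof-theoretic ordinal of I-Sigma_3 (induction for Sigma_3 formulas): omega^(omega^(omega^omega))
Comparing: omega^(omega^(omega^omega)) < psi_0(Omega_omega).
The larger ordinal is psi_0(Omega_omega) (from Pi^1_1-CA_0 (Pi-1-1 comprehension)).

psi_0(Omega_omega)


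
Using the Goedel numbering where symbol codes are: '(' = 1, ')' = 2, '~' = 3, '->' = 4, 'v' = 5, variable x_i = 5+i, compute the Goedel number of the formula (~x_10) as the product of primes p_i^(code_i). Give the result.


Formula: (~x_10)
Symbol codes: [1, 3, 15, 2]
Primes: [2, 3, 5, 7]
p_1^1 = 2^1 = 2
p_2^3 = 3^3 = 27
p_3^15 = 5^15 = 30517578125
p_4^2 = 7^2 = 49
Product = 80749511718750

80749511718750


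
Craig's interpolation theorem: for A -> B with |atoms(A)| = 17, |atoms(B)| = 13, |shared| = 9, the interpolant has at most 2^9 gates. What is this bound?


Shared atoms = 9
Craig interpolant size bound = 2^9
= 512

512


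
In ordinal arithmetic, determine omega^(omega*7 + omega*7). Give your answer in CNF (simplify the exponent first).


omega^(omega*7 + omega*7):
Both terms of the exponent have the same exponent 1, so they merge: omega*7 + omega*7 = omega*(7+7) = omega*14.
omega raised to a CNF ordinal is a single CNF term: Result = omega^(omega*14)

omega^(omega*14)


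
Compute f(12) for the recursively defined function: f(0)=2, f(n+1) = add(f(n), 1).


f(0) = 2
f(1) = add(f(0), 1) = add(2, 1) = 3
f(2) = add(f(1), 1) = add(3, 1) = 4
f(3) = add(f(2), 1) = add(4, 1) = 5
f(4) = add(f(3), 1) = add(5, 1) = 6
f(5) = add(f(4), 1) = add(6, 1) = 7
f(6) = add(f(5), 1) = add(7, 1) = 8
f(7) = add(f(6), 1) = add(8, 1) = 9
f(8) = add(f(7), 1) = add(9, 1) = 10
f(9) = add(f(8), 1) = add(10, 1) = 11
f(10) = add(f(9), 1) = add(11, 1) = 12
f(11) = add(f(10), 1) = add(12, 1) = 13
f(12) = add(f(11), 1) = add(13, 1) = 14


14


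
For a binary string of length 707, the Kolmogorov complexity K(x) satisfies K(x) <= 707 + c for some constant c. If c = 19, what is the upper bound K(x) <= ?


K(x) <= |x| + c = 707 + 19 = 726

726


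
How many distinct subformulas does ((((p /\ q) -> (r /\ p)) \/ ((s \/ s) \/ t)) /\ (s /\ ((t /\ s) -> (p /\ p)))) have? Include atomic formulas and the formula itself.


Formula: ((((p /\ q) -> (r /\ p)) \/ ((s \/ s) \/ t)) /\ (s /\ ((t /\ s) -> (p /\ p))))
Subformulas found:
  1. r
  2. q
  3. s
  4. t
  5. p
  6. (s \/ s)
  7. (r /\ p)
  8. (p /\ q)
  9. (t /\ s)
  10. (p /\ p)
  11. ((s \/ s) \/ t)
  12. ((p /\ q) -> (r /\ p))
  13. ((t /\ s) -> (p /\ p))
  14. (s /\ ((t /\ s) -> (p /\ p)))
  15. (((p /\ q) -> (r /\ p)) \/ ((s \/ s) \/ t))
  16. ((((p /\ q) -> (r /\ p)) \/ ((s \/ s) \/ t)) /\ (s /\ ((t /\ s) -> (p /\ p))))
Total distinct subformulas = 16

16


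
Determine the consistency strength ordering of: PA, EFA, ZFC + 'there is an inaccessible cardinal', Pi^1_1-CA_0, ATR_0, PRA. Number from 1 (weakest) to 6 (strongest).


Ordering by consistency strength:
1. EFA
2. PRA
3. PA
4. ATR_0
5. Pi^1_1-CA_0
6. ZFC + 'there is an inaccessible cardinal'


PA=3, EFA=1, ZFC + 'there is an inaccessible cardinal'=6, Pi^1_1-CA_0=5, ATR_0=4, PRA=2


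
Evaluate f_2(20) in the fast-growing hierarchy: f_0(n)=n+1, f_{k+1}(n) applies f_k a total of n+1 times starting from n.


f_2(20) = f_1^21(20)
f_1(m) = 2m + 1.
Iterating: f_1^k(n) = 2^k*(n+1) - 1.
f_2(20) = 2^21*(20+1) - 1 = 2097152*21 - 1 = 44040191

44040191


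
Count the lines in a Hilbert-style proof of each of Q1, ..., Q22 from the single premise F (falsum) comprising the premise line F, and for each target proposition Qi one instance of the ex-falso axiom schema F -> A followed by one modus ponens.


Ex falso, line by line:
- 1 premise line (F)
- 22 targets, each needing 1 axiom instance (F -> Qi) + 1 MP = 2 lines: 2 * 22 = 44
Total = 1 + 44 = 45 lines.

45


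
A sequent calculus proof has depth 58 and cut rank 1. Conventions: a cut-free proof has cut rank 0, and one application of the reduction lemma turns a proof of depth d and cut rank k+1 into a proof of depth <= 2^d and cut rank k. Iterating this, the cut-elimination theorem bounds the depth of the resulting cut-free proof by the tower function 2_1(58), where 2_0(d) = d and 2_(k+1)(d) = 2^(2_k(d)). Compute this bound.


Each rank reduction sends depth d to at most 2^d; cut rank r needs r reductions.
2_0(58) = 58
2_1(58) = 2^58 = 288230376151711744
Cut-free depth bound = 288230376151711744

288230376151711744


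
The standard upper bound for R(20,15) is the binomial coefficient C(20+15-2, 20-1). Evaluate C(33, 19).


R(20,15) <= C(20+15-2, 20-1) = C(33, 19)
C(33, 19) = 33! / (19! * 14!)
= 818809200

818809200


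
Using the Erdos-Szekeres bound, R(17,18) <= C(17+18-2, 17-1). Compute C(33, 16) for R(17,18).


R(17,18) <= C(17+18-2, 17-1) = C(33, 16)
C(33, 16) = 33! / (16! * 17!)
= 1166803110

1166803110


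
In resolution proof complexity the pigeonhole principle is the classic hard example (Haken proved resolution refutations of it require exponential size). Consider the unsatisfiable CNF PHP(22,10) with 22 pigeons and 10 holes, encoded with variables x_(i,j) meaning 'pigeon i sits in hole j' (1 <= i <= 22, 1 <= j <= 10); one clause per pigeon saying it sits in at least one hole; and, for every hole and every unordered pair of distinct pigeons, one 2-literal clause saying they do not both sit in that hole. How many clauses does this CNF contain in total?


PHP(22,10): 22 pigeons, 10 holes, 22*10 = 220 variables.
- pigeon clauses: one per pigeon -> 22 clauses
- hole clauses: 10 holes * C(22,2) = 10 * 231 -> 2310 clauses
Total clauses = 22 + 2310 = 2332

2332


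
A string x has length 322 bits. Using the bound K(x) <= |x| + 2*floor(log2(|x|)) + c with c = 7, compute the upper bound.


floor(log2(322)) = 8
2 * 8 = 16
K(x) <= 322 + 16 + 7 = 345

345


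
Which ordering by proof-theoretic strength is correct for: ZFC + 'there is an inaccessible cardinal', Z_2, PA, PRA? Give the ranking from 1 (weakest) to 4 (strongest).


Ordering by consistency strength:
1. PRA
2. PA
3. Z_2
4. ZFC + 'there is an inaccessible cardinal'


ZFC + 'there is an inaccessible cardinal'=4, Z_2=3, PA=2, PRA=1


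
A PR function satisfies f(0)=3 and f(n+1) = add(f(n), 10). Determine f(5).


f(0) = 3
f(1) = add(f(0), 10) = add(3, 10) = 13
f(2) = add(f(1), 10) = add(13, 10) = 23
f(3) = add(f(2), 10) = add(23, 10) = 33
f(4) = add(f(3), 10) = add(33, 10) = 43
f(5) = add(f(4), 10) = add(43, 10) = 53


53


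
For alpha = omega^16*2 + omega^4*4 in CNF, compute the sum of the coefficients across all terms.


CNF: omega^16*2 + omega^4*4
Coefficients: 2 + 4 = 6

6


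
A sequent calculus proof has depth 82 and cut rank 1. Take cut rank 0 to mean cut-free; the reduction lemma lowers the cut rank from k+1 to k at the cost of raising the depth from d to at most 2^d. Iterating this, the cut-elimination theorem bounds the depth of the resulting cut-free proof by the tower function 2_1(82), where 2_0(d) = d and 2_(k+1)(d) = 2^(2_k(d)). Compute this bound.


Each rank reduction sends depth d to at most 2^d; cut rank r needs r reductions.
2_0(82) = 82
2_1(82) = 2^82 = 4835703278458516698824704
Cut-free depth bound = 4835703278458516698824704

4835703278458516698824704


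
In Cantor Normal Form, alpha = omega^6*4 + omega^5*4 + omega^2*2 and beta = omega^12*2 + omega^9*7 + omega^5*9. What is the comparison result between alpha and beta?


Compare term by term from highest exponent:
alpha = omega^6*4 + omega^5*4 + omega^2*2
beta = omega^12*2 + omega^9*7 + omega^5*9
Term 1: alpha has omega^6*4, beta has omega^12*2
Term 2: alpha has omega^5*4, beta has omega^9*7
Term 3: alpha has omega^2*2, beta has omega^5*9
Result: alpha < beta

alpha < beta


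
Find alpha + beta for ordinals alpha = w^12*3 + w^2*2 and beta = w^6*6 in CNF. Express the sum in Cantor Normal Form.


Ordinal addition (w^12*3 + w^2*2) + w^6*6:
alpha's leading term has exponent 12 > beta's exponent 6, so it survives.
alpha's tail term has exponent 2 < beta's exponent 6, so it is absorbed by beta.
In ordinal addition, any term followed by a strictly larger-exponent term is absorbed.
Result = w^12*3 + w^6*6

w^12*3 + w^6*6


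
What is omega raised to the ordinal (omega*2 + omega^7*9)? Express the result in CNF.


omega^(omega*2 + omega^7*9):
In ordinal addition a term is absorbed by a following term of strictly larger exponent: 1 < 7, so omega*2 + omega^7*9 = omega^7*9.
omega raised to a CNF ordinal is a single CNF term: Result = omega^(omega^7*9)

omega^(omega^7*9)


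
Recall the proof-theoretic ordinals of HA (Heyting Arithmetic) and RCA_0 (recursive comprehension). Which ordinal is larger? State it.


Proof-theoretic ordinal of HA (Heyting Arithmetic): epsilon_0
Proof-theoretic ordinal of RCA_0 (recursive comprehension): omega^omega
Comparing: omega^omega < epsilon_0.
The larger ordinal is epsilon_0 (from HA (Heyting Arithmetic)).

epsilon_0


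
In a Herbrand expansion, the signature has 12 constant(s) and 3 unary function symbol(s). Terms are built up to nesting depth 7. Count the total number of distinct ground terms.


Herbrand terms by depth:
Depth 0: 12 constants
Depth 1: 36 new terms (running total: 48)
Depth 2: 108 new terms (running total: 156)
Depth 3: 324 new terms (running total: 480)
Depth 4: 972 new terms (running total: 1452)
Depth 5: 2916 new terms (running total: 4368)
Depth 6: 8748 new terms (running total: 13116)
Depth 7: 26244 new terms (running total: 39360)
Total distinct ground terms = 39360

39360


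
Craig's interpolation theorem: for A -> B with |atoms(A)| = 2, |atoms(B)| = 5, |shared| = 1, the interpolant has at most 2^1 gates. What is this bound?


Shared atoms = 1
Craig interpolant size bound = 2^1
= 2

2


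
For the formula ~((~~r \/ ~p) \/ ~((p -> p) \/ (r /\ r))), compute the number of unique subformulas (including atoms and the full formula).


Formula: ~((~~r \/ ~p) \/ ~((p -> p) \/ (r /\ r)))
Subformulas found:
  1. r
  2. p
  3. ~p
  4. ~r
  5. ~~r
  6. (p -> p)
  7. (r /\ r)
  8. (~~r \/ ~p)
  9. ((p -> p) \/ (r /\ r))
  10. ~((p -> p) \/ (r /\ r))
  11. ((~~r \/ ~p) \/ ~((p -> p) \/ (r /\ r)))
  12. ~((~~r \/ ~p) \/ ~((p -> p) \/ (r /\ r)))
Total distinct subformulas = 12

12


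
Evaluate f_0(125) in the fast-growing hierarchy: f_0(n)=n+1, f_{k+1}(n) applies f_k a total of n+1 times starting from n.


f_0(125) = 125 + 1 = 126

126


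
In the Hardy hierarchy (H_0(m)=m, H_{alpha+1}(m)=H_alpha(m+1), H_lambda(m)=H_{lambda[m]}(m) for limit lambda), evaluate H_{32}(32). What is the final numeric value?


H_32(32):
For finite ordinals k, H_k(n) = n + k (each successor step adds 1).
H_32(32) = 32 + 32 = 64

64


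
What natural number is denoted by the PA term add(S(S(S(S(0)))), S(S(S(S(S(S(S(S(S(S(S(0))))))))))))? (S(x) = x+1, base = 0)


add(S^4(0), S^11(0)):
S^4(0) = 4
S^11(0) = 11
4 + 11 = 15

15


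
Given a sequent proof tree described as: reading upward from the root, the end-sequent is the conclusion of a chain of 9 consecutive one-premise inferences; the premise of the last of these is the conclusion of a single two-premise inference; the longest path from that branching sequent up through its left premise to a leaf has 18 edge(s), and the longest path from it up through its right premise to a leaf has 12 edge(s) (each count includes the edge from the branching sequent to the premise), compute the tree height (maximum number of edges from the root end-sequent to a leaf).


Longest path through the left premise: 18 edges (measured from the branching sequent)
Longest path through the right premise: 12 edges
Height of the subtree rooted at the branching sequent: max(18, 12) = 18
The branching sequent sits 9 edges above the root (the chain of one-premise inferences), so height = 18 + 9 = 27

27


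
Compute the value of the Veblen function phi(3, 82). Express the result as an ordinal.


phi(3, 82):
phi(3, beta) = eta_beta (the beta-th eta number, fixed point of zeta).
phi(3, 82) = eta_82

eta_82


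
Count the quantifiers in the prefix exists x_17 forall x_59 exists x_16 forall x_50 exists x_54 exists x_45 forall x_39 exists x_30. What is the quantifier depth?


Quantifier prefix has 8 quantifier symbols.
Quantifier depth = 8

8


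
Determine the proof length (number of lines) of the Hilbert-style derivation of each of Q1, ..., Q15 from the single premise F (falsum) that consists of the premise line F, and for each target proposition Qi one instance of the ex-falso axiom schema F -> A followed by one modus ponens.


Ex falso, line by line:
- 1 premise line (F)
- 15 targets, each needing 1 axiom instance (F -> Qi) + 1 MP = 2 lines: 2 * 15 = 30
Total = 1 + 30 = 31 lines.

31


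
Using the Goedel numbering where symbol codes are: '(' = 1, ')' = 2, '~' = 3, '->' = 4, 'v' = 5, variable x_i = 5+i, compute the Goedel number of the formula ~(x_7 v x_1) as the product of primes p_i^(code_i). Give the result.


Formula: ~(x_7 v x_1)
Symbol codes: [3, 1, 12, 5, 6, 2]
Primes: [2, 3, 5, 7, 11, 13]
p_1^3 = 2^3 = 8
p_2^1 = 3^1 = 3
p_3^12 = 5^12 = 244140625
p_4^5 = 7^5 = 16807
p_5^6 = 11^6 = 1771561
p_6^2 = 13^2 = 169
Product = 29483857897634765625000

29483857897634765625000


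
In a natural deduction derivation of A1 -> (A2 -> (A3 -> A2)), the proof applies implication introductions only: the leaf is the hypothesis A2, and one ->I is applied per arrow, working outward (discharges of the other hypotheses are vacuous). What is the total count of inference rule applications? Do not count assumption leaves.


The formula has 3 arrows (->); its innermost consequent A2 is one of the antecedents,
so the proof starts from the hypothesis leaf A2 (not a rule application) and closes one arrow per ->I.
Building A1 -> (A2 -> (A3 -> A2)) therefore takes 3 nested implication introductions.
Total inference nodes = 3

3


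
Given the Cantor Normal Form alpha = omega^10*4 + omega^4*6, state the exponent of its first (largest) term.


CNF: omega^10*4 + omega^4*6
The leading term is omega^10*4, which has exponent 10.

10


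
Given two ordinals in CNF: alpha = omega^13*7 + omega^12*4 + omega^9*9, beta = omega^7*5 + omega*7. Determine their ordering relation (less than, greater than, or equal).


Compare term by term from highest exponent:
alpha = omega^13*7 + omega^12*4 + omega^9*9
beta = omega^7*5 + omega*7
Term 1: alpha has omega^13*7, beta has omega^7*5
Term 2: alpha has omega^12*4, beta has omega^1*7
Term 3: alpha has omega^9*9, beta has omega^0*0
Result: alpha > beta

alpha > beta


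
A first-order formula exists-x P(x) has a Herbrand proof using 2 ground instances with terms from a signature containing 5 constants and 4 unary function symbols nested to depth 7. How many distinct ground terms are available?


Herbrand terms by depth:
Depth 0: 5 constants
Depth 1: 20 new terms (running total: 25)
Depth 2: 80 new terms (running total: 105)
Depth 3: 320 new terms (running total: 425)
Depth 4: 1280 new terms (running total: 1705)
Depth 5: 5120 new terms (running total: 6825)
Depth 6: 20480 new terms (running total: 27305)
Depth 7: 81920 new terms (running total: 109225)
Total distinct ground terms = 109225

109225


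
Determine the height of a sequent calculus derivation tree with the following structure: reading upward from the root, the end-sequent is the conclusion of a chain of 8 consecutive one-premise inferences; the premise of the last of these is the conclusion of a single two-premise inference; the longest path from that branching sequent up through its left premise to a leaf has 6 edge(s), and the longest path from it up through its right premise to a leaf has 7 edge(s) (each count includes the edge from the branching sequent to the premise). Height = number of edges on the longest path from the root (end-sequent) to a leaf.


Longest path through the left premise: 6 edges (measured from the branching sequent)
Longest path through the right premise: 7 edges
Height of the subtree rooted at the branching sequent: max(6, 7) = 7
The branching sequent sits 8 edges above the root (the chain of one-premise inferences), so height = 7 + 8 = 15

15


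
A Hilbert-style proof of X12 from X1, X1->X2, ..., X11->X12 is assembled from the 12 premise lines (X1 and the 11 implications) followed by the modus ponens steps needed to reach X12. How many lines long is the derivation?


We have 12 premise lines: X1 and 11 implications.
Each implication is detached once by MP, giving 11 MP lines.
12 premise lines + 11 MP lines = 23 total lines.

23


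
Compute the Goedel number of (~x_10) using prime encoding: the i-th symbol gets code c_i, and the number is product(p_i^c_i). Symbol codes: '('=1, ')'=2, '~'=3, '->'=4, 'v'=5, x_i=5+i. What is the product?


Formula: (~x_10)
Symbol codes: [1, 3, 15, 2]
Primes: [2, 3, 5, 7]
p_1^1 = 2^1 = 2
p_2^3 = 3^3 = 27
p_3^15 = 5^15 = 30517578125
p_4^2 = 7^2 = 49
Product = 80749511718750

80749511718750


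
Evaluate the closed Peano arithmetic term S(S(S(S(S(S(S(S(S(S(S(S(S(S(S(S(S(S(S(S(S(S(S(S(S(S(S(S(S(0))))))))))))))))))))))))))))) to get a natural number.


Counting successors applied to 0:
29 applications of S to 0 = 29

29


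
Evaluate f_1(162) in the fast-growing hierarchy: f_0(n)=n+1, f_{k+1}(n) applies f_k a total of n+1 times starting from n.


f_1(162) = f_0^163(162)
f_0 adds 1 each time, applied 163 times.
f_1(162) = 162 + 163 = 325

325


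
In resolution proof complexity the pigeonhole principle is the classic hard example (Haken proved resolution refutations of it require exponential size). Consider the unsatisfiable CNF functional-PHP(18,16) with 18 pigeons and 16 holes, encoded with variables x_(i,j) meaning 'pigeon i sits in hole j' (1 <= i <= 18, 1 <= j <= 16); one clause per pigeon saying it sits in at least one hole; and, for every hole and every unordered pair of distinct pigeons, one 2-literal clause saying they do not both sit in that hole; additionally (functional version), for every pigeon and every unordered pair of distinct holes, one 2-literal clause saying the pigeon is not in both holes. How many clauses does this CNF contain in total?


functional-PHP(18,16): 18 pigeons, 16 holes, 18*16 = 288 variables.
- pigeon clauses: one per pigeon -> 18 clauses
- hole clauses: 16 holes * C(18,2) = 16 * 153 -> 2448 clauses
- functional clauses: 18 pigeons * C(16,2) = 18 * 120 -> 2160 clauses
Total clauses = 18 + 2448 + 2160 = 4626

4626
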